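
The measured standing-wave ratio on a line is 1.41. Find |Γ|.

|Γ| = (S − 1)/(S + 1) = (1.41 − 1)/(1.41 + 1) = 0.41/2.41

|Γ| ≈ 0.17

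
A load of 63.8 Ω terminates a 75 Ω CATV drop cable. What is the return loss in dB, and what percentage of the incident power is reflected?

Γ = (63.8 − 75)/(63.8 + 75) = -0.0807
RL = −20·log₁₀(0.0807) = 21.9 dB
P_refl/P_inc = |Γ|² = 0.00651

RL ≈ 21.9 dB; 0.651% of incident power reflected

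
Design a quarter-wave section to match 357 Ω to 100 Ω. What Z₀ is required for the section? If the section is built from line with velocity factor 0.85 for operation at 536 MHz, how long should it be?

Z_qwt = √(Z_0·R_L) = √(100 × 357) = √35700
λ = 0.85·c/f = 0.476 m, so l = λ/4 = 0.119 m

Z_qwt ≈ 189 Ω; length ≈ 11.9 cm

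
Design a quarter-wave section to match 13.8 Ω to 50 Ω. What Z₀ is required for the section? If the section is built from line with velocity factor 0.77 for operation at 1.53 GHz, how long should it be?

Z_qwt ≈ 26.3 Ω; length ≈ 3.77 cm

Z_qwt = √(Z_0·R_L) = √(50 × 13.8) = √690
λ = 0.77·c/f = 0.151 m, so l = λ/4 = 0.0377 m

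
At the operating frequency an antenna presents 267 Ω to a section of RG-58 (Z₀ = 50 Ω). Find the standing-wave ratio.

Γ = (267 − 50)/(267 + 50) = 0.685
VSWR = (1 + 0.685)/(1 − 0.685)

VSWR ≈ 5.34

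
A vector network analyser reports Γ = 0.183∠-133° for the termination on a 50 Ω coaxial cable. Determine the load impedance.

Z_L = Z_0·(1 + Γ)/(1 − Γ) = 50·(0.875 − j0.134)/(1.12 + j0.134)

Z_L ≈ 37.7 − j10.4 Ω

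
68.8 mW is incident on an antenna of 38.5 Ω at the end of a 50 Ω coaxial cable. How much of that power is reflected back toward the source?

Γ = (38.5 − 50)/(38.5 + 50) = -0.13
|Γ|² = 0.0169
P_refl = |Γ|²·P_inc = 1.16 mW, P_del = (1 − |Γ|²)·P_inc = 67.6 mW

P_reflected ≈ 1.16 mW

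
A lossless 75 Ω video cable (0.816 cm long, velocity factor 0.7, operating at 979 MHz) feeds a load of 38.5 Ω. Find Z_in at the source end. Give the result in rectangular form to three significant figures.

λ = v/f = 0.7·c / 979 MHz = 0.215 m
βl = 2π·l/λ = 2π × 0.038 = 13.7°
tan(βl) = tan(13.7°) = 0.244
Z_in = Z_0·(Z_L + jZ_0·tanβl)/(Z_0 + jZ_L·tanβl)
     = 75·(38.5 + j18.3)/(75 + j9.38)

Z_in ≈ 40.2 + j13.3 Ω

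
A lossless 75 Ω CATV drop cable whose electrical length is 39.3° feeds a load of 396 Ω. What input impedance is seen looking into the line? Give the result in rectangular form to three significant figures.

Z_in ≈ 33.6 − j83.9 Ω

tan(βl) = tan(39.3°) = 0.818
Z_in = Z_0·(Z_L + jZ_0·tanβl)/(Z_0 + jZ_L·tanβl)
     = 75·(396 + j61.4)/(75 + j324)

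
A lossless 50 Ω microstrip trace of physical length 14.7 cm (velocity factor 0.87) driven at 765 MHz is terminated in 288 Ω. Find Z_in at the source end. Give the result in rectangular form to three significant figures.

λ = v/f = 0.87·c / 765 MHz = 0.341 m
βl = 2π·l/λ = 2π × 0.431 = 155°
tan(βl) = tan(155°) = -0.464
Z_in = Z_0·(Z_L + jZ_0·tanβl)/(Z_0 + jZ_L·tanβl)
     = 50·(288 − j23.2)/(50 − j134)

Z_in ≈ 43 + j91.7 Ω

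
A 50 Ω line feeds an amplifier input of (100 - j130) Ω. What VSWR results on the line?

VSWR ≈ 5.7

Γ = (Z_L − Z_0)/(Z_L + Z_0) = (50 − j130)/(150 − j130)
|Γ| = 139/198 = 0.702
VSWR = (1 + |Γ|)/(1 − |Γ|) = 1.7/0.298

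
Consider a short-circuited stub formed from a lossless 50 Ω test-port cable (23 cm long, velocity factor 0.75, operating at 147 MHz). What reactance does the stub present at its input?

λ = v/f = 0.75·c / 147 MHz = 1.53 m
βl = 2π·l/λ = 2π × 0.15 = 54.1°
tan(βl) = 1.38
For a short-circuited stub, Z_in = jZ_0·tan(βl)

X_in ≈ 69.1 Ω (inductive)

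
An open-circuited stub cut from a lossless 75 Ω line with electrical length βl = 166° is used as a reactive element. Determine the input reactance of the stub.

X_in ≈ 301 Ω (inductive)

tan(βl) = -0.249
For an open-circuited stub, Z_in = −jZ_0·cot(βl) = −jZ_0/tan(βl)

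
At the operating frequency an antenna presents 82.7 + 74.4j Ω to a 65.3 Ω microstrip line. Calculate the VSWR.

VSWR ≈ 2.71

Γ = (Z_L − Z_0)/(Z_L + Z_0) = (17.4 + j74.4)/(148 + j74.4)
|Γ| = 76.4/166 = 0.461
VSWR = (1 + |Γ|)/(1 − |Γ|) = 1.46/0.539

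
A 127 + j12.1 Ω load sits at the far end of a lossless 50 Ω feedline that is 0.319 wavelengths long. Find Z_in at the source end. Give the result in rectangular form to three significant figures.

βl = 2π × 0.319 = 115°
tan(βl) = tan(115°) = -2.16
Z_in = Z_0·(Z_L + jZ_0·tanβl)/(Z_0 + jZ_L·tanβl)
     = 50·(127 − j95.9)/(76.1 − j274)

Z_in ≈ 22.2 + j17 Ω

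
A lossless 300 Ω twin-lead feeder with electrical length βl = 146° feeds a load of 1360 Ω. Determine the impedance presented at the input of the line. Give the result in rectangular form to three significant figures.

Z_in ≈ 191 + j382 Ω

tan(βl) = tan(146°) = -0.675
Z_in = Z_0·(Z_L + jZ_0·tanβl)/(Z_0 + jZ_L·tanβl)
     = 300·(1360 − j202)/(300 − j917)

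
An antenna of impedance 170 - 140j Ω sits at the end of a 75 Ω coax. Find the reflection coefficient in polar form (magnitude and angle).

Γ = (Z_L − Z_0)/(Z_L + Z_0) = (95 − j140)/(245 − j140)
|Γ| = 169/282 = 0.6

Γ ≈ 0.6 ∠ -26.1°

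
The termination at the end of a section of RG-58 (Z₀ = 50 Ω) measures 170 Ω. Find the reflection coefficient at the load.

Γ = (Z_L − Z_0)/(Z_L + Z_0) = (170 − 50)/(170 + 50) = 120/220

Γ = 0.545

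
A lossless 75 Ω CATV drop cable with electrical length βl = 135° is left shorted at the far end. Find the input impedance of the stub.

tan(βl) = -1
For a shorted stub, Z_in = jZ_0·tan(βl)

Z_in ≈ −j75 Ω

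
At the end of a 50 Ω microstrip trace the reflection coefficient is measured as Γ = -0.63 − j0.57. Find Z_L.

Z_L = Z_0·(1 + Γ)/(1 − Γ) = 50·(0.37 − j0.57)/(1.63 + j0.57)

Z_L ≈ 4.66 − j19.1 Ω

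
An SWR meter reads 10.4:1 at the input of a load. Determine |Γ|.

|Γ| = (S − 1)/(S + 1) = (10.4 − 1)/(10.4 + 1) = 9.4/11.4

|Γ| ≈ 0.825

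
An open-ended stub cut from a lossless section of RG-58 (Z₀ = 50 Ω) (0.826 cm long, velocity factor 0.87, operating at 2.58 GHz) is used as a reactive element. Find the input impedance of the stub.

λ = v/f = 0.87·c / 2.58 GHz = 0.101 m
βl = 2π·l/λ = 2π × 0.0817 = 29.4°
tan(βl) = 0.563
For an open-ended stub, Z_in = −jZ_0·cot(βl) = −jZ_0/tan(βl)

Z_in ≈ −j88.8 Ω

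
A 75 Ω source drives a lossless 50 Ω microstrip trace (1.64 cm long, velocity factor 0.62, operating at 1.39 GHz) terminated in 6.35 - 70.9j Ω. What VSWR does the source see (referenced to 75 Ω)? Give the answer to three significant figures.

λ = v/f = 0.62·c / 1.39 GHz = 0.134 m
βl = 2π·l/λ = 2π × 0.123 = 44.1°
tan(βl) = 0.97
Z_in = Z_0·(Z_L + jZ_0·tanβl)/(Z_0 + jZ_L·tanβl) = 2.18 − j9.55 Ω
Γ_s = (Z_in − Z_s)/(Z_in + Z_s) = (-72.8 − j9.55)/(77.2 − j9.55), |Γ_s| = 0.944
VSWR = (1 + |Γ_s|)/(1 − |Γ_s|)

VSWR ≈ 35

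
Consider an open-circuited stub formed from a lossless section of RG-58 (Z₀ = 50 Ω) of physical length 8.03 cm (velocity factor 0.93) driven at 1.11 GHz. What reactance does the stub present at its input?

X_in ≈ 23.3 Ω (inductive)

λ = v/f = 0.93·c / 1.11 GHz = 0.251 m
βl = 2π·l/λ = 2π × 0.319 = 115°
tan(βl) = -2.14
For an open-circuited stub, Z_in = −jZ_0·cot(βl) = −jZ_0/tan(βl)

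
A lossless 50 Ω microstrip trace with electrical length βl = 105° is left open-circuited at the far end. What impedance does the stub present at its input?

tan(βl) = -3.73
For an open-circuited stub, Z_in = −jZ_0·cot(βl) = −jZ_0/tan(βl)

Z_in ≈ +j13.4 Ω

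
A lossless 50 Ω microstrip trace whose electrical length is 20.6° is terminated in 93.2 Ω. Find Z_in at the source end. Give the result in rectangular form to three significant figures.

tan(βl) = tan(20.6°) = 0.376
Z_in = Z_0·(Z_L + jZ_0·tanβl)/(Z_0 + jZ_L·tanβl)
     = 50·(93.2 + j18.8)/(50 + j35)

Z_in ≈ 71.3 − j31.2 Ω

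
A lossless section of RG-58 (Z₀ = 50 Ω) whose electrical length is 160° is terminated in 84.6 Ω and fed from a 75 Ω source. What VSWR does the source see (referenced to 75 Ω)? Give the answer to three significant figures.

tan(βl) = -0.364
Z_in = Z_0·(Z_L + jZ_0·tanβl)/(Z_0 + jZ_L·tanβl) = 69.5 + j24.6 Ω
Γ_s = (Z_in − Z_s)/(Z_in + Z_s) = (-5.54 + j24.6)/(144 + j24.6), |Γ_s| = 0.172
VSWR = (1 + |Γ_s|)/(1 − |Γ_s|)

VSWR ≈ 1.42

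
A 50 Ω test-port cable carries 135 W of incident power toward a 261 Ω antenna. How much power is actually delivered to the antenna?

Γ = (261 − 50)/(261 + 50) = 0.678
|Γ|² = 0.46
P_refl = |Γ|²·P_inc = 62.1 W, P_del = (1 − |Γ|²)·P_inc = 72.9 W

P_delivered ≈ 72.9 W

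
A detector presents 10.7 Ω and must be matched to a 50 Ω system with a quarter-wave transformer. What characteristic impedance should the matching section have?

Z_qwt ≈ 23.1 Ω

Z_qwt = √(Z_0·R_L) = √(50 × 10.7) = √535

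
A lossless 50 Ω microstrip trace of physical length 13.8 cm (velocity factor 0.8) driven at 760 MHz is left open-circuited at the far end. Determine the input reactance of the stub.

λ = v/f = 0.8·c / 760 MHz = 0.316 m
βl = 2π·l/λ = 2π × 0.437 = 157°
tan(βl) = -0.418
For an open-circuited stub, Z_in = −jZ_0·cot(βl) = −jZ_0/tan(βl)

X_in ≈ 120 Ω (inductive)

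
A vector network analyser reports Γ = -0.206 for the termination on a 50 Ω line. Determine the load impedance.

Z_L ≈ 32.9 Ω

Z_L = Z_0·(1 + Γ)/(1 − Γ) = 50·(0.794)/(1.21)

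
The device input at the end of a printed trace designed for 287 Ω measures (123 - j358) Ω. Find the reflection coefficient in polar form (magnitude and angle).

Γ = (Z_L − Z_0)/(Z_L + Z_0) = (-164 − j358)/(410 − j358)
|Γ| = 394/544 = 0.723

Γ ≈ 0.723 ∠ -73.5°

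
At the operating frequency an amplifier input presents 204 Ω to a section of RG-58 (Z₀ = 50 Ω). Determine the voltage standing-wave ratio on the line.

VSWR ≈ 4.08

For a purely resistive load, VSWR = R_L/Z_0 or Z_0/R_L (whichever > 1) = 204/50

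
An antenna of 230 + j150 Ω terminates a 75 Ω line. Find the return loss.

RL ≈ 3.95 dB

Γ = (155 + j150)/(305 + j150), |Γ| = 0.635
RL = −20·log₁₀|Γ| = −20·log₁₀(0.635)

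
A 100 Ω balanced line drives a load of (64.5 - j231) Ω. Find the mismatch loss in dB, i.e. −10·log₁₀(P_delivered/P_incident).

mismatch loss ≈ 4.94 dB

Γ = (-35.5 − j231)/(164.5 − j231), |Γ| = 0.824
|Γ|² = 0.679, so P_del/P_inc = 1 − |Γ|² = 0.321
ML = −10·log₁₀(1 − |Γ|²)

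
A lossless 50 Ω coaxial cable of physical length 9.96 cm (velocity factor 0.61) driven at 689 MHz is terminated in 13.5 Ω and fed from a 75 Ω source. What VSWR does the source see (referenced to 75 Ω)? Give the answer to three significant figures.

λ = v/f = 0.61·c / 689 MHz = 0.266 m
βl = 2π·l/λ = 2π × 0.375 = 135°
tan(βl) = -1
Z_in = Z_0·(Z_L + jZ_0·tanβl)/(Z_0 + jZ_L·tanβl) = 25.2 − j43.2 Ω
Γ_s = (Z_in − Z_s)/(Z_in + Z_s) = (-49.8 − j43.2)/(100 − j43.2), |Γ_s| = 0.605
VSWR = (1 + |Γ_s|)/(1 − |Γ_s|)

VSWR ≈ 4.06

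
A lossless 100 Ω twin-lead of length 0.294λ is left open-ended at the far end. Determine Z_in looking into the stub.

βl = 2π × 0.294 = 106°
tan(βl) = -3.52
For an open-ended stub, Z_in = −jZ_0·cot(βl) = −jZ_0/tan(βl)

Z_in ≈ +j28.4 Ω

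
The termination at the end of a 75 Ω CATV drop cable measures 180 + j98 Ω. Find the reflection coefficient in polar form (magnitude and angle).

Γ ≈ 0.526 ∠ 22°

Γ = (Z_L − Z_0)/(Z_L + Z_0) = (105 + j98)/(255 + j98)
|Γ| = 144/273 = 0.526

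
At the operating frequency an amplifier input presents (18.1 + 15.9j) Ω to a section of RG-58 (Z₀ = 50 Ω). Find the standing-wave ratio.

Γ = (Z_L − Z_0)/(Z_L + Z_0) = (-31.9 + j15.9)/(68.1 + j15.9)
|Γ| = 35.6/69.9 = 0.51
VSWR = (1 + |Γ|)/(1 − |Γ|) = 1.51/0.49

VSWR ≈ 3.08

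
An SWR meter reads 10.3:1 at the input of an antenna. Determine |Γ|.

|Γ| = (S − 1)/(S + 1) = (10.3 − 1)/(10.3 + 1) = 9.3/11.3

|Γ| ≈ 0.823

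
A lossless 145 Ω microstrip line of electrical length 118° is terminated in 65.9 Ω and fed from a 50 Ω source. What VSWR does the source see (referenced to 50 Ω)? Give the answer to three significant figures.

tan(βl) = -1.88
Z_in = Z_0·(Z_L + jZ_0·tanβl)/(Z_0 + jZ_L·tanβl) = 173 − j125 Ω
Γ_s = (Z_in − Z_s)/(Z_in + Z_s) = (123 − j125)/(223 − j125), |Γ_s| = 0.686
VSWR = (1 + |Γ_s|)/(1 − |Γ_s|)

VSWR ≈ 5.37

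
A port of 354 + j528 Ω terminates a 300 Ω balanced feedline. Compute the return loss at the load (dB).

Γ = (54 + j528)/(654 + j528), |Γ| = 0.631
RL = −20·log₁₀|Γ| = −20·log₁₀(0.631)

RL ≈ 3.99 dB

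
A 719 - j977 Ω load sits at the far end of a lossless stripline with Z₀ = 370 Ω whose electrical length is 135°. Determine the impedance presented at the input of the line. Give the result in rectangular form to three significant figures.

tan(βl) = tan(135°) = -1
Z_in = Z_0·(Z_L + jZ_0·tanβl)/(Z_0 + jZ_L·tanβl)
     = 370·(719 − j1350)/(-607 − j719)

Z_in ≈ 222 + j558 Ω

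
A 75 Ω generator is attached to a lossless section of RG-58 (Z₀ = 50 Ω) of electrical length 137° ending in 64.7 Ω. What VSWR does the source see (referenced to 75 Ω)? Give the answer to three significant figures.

VSWR ≈ 1.6

tan(βl) = -0.933
Z_in = Z_0·(Z_L + jZ_0·tanβl)/(Z_0 + jZ_L·tanβl) = 49.3 + j12.8 Ω
Γ_s = (Z_in − Z_s)/(Z_in + Z_s) = (-25.7 + j12.8)/(124 + j12.8), |Γ_s| = 0.23
VSWR = (1 + |Γ_s|)/(1 − |Γ_s|)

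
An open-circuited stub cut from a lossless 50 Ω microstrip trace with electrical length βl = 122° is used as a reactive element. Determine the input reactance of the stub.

tan(βl) = -1.6
For an open-circuited stub, Z_in = −jZ_0·cot(βl) = −jZ_0/tan(βl)

X_in ≈ 31.2 Ω (inductive)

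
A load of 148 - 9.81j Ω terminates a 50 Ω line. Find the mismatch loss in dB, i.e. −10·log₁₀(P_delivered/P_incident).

Γ = (98 − j9.81)/(198 − j9.81), |Γ| = 0.497
|Γ|² = 0.247, so P_del/P_inc = 1 − |Γ|² = 0.753
ML = −10·log₁₀(1 − |Γ|²)

mismatch loss ≈ 1.23 dB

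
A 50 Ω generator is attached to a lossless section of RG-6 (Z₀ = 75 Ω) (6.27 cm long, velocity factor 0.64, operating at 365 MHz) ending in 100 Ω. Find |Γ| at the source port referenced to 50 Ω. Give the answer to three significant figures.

|Γ| ≈ 0.253

λ = v/f = 0.64·c / 365 MHz = 0.526 m
βl = 2π·l/λ = 2π × 0.119 = 42.9°
tan(βl) = 0.93
Z_in = Z_0·(Z_L + jZ_0·tanβl)/(Z_0 + jZ_L·tanβl) = 73.5 − j21.4 Ω
Γ_s = (Z_in − Z_s)/(Z_in + Z_s) = (23.5 − j21.4)/(123 − j21.4), |Γ_s| = 0.253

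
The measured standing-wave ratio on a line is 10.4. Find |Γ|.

|Γ| ≈ 0.825

|Γ| = (S − 1)/(S + 1) = (10.4 − 1)/(10.4 + 1) = 9.4/11.4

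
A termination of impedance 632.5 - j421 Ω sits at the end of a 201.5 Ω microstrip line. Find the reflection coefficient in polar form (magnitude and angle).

Γ ≈ 0.645 ∠ -17.5°

Γ = (Z_L − Z_0)/(Z_L + Z_0) = (431 − j421)/(834 − j421)
|Γ| = 602/934 = 0.645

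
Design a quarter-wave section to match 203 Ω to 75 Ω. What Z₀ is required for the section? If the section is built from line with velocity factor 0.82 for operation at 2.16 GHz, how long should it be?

Z_qwt = √(Z_0·R_L) = √(75 × 203) = √15220
λ = 0.82·c/f = 0.114 m, so l = λ/4 = 0.0285 m

Z_qwt ≈ 123 Ω; length ≈ 2.85 cm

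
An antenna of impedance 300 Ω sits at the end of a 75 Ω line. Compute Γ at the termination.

Γ = (Z_L − Z_0)/(Z_L + Z_0) = (300 − 75)/(300 + 75) = 225/375

Γ = 0.6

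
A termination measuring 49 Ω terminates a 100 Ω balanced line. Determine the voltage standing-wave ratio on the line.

VSWR ≈ 2.04

For a purely resistive load, VSWR = R_L/Z_0 or Z_0/R_L (whichever > 1) = 100/49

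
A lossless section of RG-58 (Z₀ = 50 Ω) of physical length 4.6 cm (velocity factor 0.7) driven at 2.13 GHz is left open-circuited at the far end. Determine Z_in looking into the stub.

λ = v/f = 0.7·c / 2.13 GHz = 0.0986 m
βl = 2π·l/λ = 2π × 0.467 = 168°
tan(βl) = -0.213
For an open-circuited stub, Z_in = −jZ_0·cot(βl) = −jZ_0/tan(βl)

Z_in ≈ +j235 Ω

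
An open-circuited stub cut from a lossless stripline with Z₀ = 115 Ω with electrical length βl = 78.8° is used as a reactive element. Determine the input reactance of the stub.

tan(βl) = 5.05
For an open-circuited stub, Z_in = −jZ_0·cot(βl) = −jZ_0/tan(βl)

X_in ≈ -22.8 Ω (capacitive)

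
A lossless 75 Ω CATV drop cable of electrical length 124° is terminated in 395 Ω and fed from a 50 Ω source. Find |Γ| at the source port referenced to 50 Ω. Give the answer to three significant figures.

|Γ| ≈ 0.662

tan(βl) = -1.48
Z_in = Z_0·(Z_L + jZ_0·tanβl)/(Z_0 + jZ_L·tanβl) = 20.4 + j48 Ω
Γ_s = (Z_in − Z_s)/(Z_in + Z_s) = (-29.6 + j48)/(70.4 + j48), |Γ_s| = 0.662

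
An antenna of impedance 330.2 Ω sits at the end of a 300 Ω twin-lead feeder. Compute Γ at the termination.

Γ = 0.0479

Γ = (Z_L − Z_0)/(Z_L + Z_0) = (330.2 − 300)/(330.2 + 300) = 30.2/630.2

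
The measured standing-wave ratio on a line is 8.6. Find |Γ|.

|Γ| = (S − 1)/(S + 1) = (8.6 − 1)/(8.6 + 1) = 7.6/9.6

|Γ| ≈ 0.792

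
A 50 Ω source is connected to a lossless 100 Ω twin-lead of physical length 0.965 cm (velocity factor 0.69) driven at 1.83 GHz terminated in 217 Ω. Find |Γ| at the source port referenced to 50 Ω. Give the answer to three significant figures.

|Γ| ≈ 0.568

λ = v/f = 0.69·c / 1.83 GHz = 0.113 m
βl = 2π·l/λ = 2π × 0.0853 = 30.7°
tan(βl) = 0.594
Z_in = Z_0·(Z_L + jZ_0·tanβl)/(Z_0 + jZ_L·tanβl) = 110 − j82.8 Ω
Γ_s = (Z_in − Z_s)/(Z_in + Z_s) = (60.3 − j82.8)/(160 − j82.8), |Γ_s| = 0.568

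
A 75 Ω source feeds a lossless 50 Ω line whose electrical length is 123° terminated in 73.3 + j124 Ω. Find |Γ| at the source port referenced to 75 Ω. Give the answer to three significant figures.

tan(βl) = -1.54
Z_in = Z_0·(Z_L + jZ_0·tanβl)/(Z_0 + jZ_L·tanβl) = 8.73 + j13.8 Ω
Γ_s = (Z_in − Z_s)/(Z_in + Z_s) = (-66.3 + j13.8)/(83.7 + j13.8), |Γ_s| = 0.798

|Γ| ≈ 0.798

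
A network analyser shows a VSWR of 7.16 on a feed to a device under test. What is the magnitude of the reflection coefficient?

|Γ| = (S − 1)/(S + 1) = (7.16 − 1)/(7.16 + 1) = 6.16/8.16

|Γ| ≈ 0.755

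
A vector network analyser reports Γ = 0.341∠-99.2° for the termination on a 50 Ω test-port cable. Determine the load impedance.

Z_L ≈ 36.1 − j27.5 Ω

Z_L = Z_0·(1 + Γ)/(1 − Γ) = 50·(0.945 − j0.337)/(1.05 + j0.337)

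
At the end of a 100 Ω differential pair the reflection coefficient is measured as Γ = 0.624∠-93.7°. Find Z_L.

Z_L = Z_0·(1 + Γ)/(1 − Γ) = 100·(0.96 − j0.623)/(1.04 + j0.623)

Z_L ≈ 41.5 − j84.7 Ω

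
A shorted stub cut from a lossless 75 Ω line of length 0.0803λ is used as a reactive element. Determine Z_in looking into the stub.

Z_in ≈ +j41.4 Ω

βl = 2π × 0.0803 = 28.9°
tan(βl) = 0.552
For a shorted stub, Z_in = jZ_0·tan(βl)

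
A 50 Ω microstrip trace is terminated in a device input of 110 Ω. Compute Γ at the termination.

Γ = (Z_L − Z_0)/(Z_L + Z_0) = (110 − 50)/(110 + 50) = 60/160

Γ = 0.375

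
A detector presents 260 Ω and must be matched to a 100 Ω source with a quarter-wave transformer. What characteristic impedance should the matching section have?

Z_qwt = √(Z_0·R_L) = √(100 × 260) = √26000

Z_qwt ≈ 161 Ω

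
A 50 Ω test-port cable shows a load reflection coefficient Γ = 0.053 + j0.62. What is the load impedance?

Z_L = Z_0·(1 + Γ)/(1 − Γ) = 50·(1.05 + j0.62)/(0.947 − j0.62)

Z_L ≈ 23.9 + j48.4 Ω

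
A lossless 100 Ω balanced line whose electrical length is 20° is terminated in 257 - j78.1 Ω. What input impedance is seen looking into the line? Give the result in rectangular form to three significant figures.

tan(βl) = tan(20°) = 0.364
Z_in = Z_0·(Z_L + jZ_0·tanβl)/(Z_0 + jZ_L·tanβl)
     = 100·(257 − j41.7)/(128 + j93.5)

Z_in ≈ 115 − j116 Ω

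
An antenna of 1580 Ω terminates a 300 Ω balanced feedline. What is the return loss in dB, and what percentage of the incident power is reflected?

Γ = (1580 − 300)/(1580 + 300) = 0.681
RL = −20·log₁₀(0.681) = 3.34 dB
P_refl/P_inc = |Γ|² = 0.464

RL ≈ 3.34 dB; 46.4% of incident power reflected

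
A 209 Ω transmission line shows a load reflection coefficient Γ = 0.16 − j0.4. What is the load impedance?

Z_L = Z_0·(1 + Γ)/(1 − Γ) = 209·(1.16 − j0.4)/(0.84 + j0.4)

Z_L ≈ 197 − j193 Ω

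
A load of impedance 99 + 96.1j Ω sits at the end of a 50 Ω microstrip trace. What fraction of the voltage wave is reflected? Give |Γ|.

Γ = (Z_L − Z_0)/(Z_L + Z_0) = (49 + j96.1)/(149 + j96.1)
|Γ| = 108/177

|Γ| ≈ 0.608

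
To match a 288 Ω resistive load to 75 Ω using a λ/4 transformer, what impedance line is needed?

Z_qwt ≈ 147 Ω

Z_qwt = √(Z_0·R_L) = √(75 × 288) = √21600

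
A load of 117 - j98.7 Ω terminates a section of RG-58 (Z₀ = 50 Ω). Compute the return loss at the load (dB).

Γ = (67 − j98.7)/(167 − j98.7), |Γ| = 0.615
RL = −20·log₁₀|Γ| = −20·log₁₀(0.615)

RL ≈ 4.22 dB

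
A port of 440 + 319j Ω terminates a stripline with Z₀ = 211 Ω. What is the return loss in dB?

Γ = (229 + j319)/(651 + j319), |Γ| = 0.542
RL = −20·log₁₀|Γ| = −20·log₁₀(0.542)

RL ≈ 5.33 dB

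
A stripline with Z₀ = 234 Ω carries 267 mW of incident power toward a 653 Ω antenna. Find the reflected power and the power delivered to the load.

Γ = (653 − 234)/(653 + 234) = 0.472
|Γ|² = 0.223
P_refl = |Γ|²·P_inc = 59.6 mW, P_del = (1 − |Γ|²)·P_inc = 207 mW

P_reflected ≈ 59.6 mW; P_delivered ≈ 207 mW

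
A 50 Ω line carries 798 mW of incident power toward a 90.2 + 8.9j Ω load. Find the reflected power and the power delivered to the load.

P_reflected ≈ 68.5 mW; P_delivered ≈ 729 mW

|Γ| = |(40.2 + j8.9)/(140.2 + j8.9)| = 0.293
|Γ|² = 0.0859
P_refl = |Γ|²·P_inc = 68.5 mW, P_del = (1 − |Γ|²)·P_inc = 729 mW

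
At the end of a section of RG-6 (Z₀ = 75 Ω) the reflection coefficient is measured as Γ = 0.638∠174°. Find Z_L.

Z_L = Z_0·(1 + Γ)/(1 − Γ) = 75·(0.365 + j0.0667)/(1.63 − j0.0667)

Z_L ≈ 16.6 + j3.74 Ω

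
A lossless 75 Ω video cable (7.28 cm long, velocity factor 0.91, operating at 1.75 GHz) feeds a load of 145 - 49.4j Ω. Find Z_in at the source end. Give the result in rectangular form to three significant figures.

Z_in ≈ 167 + j3.73 Ω

λ = v/f = 0.91·c / 1.75 GHz = 0.156 m
βl = 2π·l/λ = 2π × 0.467 = 168°
tan(βl) = tan(168°) = -0.213
Z_in = Z_0·(Z_L + jZ_0·tanβl)/(Z_0 + jZ_L·tanβl)
     = 75·(145 − j65.3)/(64.5 − j30.8)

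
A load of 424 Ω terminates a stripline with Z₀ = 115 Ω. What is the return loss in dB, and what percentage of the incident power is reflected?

Γ = (424 − 115)/(424 + 115) = 0.573
RL = −20·log₁₀(0.573) = 4.83 dB
P_refl/P_inc = |Γ|² = 0.329

RL ≈ 4.83 dB; 32.9% of incident power reflected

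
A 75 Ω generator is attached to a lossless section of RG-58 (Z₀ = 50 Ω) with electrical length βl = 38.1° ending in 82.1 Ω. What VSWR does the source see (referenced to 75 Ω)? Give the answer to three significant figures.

VSWR ≈ 1.77

tan(βl) = 0.784
Z_in = Z_0·(Z_L + jZ_0·tanβl)/(Z_0 + jZ_L·tanβl) = 49.9 − j25 Ω
Γ_s = (Z_in − Z_s)/(Z_in + Z_s) = (-25.1 − j25)/(125 − j25), |Γ_s| = 0.278
VSWR = (1 + |Γ_s|)/(1 − |Γ_s|)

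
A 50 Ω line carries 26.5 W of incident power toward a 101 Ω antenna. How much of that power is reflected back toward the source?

Γ = (101 − 50)/(101 + 50) = 0.338
|Γ|² = 0.114
P_refl = |Γ|²·P_inc = 3.02 W, P_del = (1 − |Γ|²)·P_inc = 23.5 W

P_reflected ≈ 3.02 W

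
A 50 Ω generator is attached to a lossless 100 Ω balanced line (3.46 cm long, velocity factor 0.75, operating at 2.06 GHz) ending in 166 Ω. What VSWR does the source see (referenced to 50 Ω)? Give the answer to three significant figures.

λ = v/f = 0.75·c / 2.06 GHz = 0.109 m
βl = 2π·l/λ = 2π × 0.317 = 114°
tan(βl) = -2.24
Z_in = Z_0·(Z_L + jZ_0·tanβl)/(Z_0 + jZ_L·tanβl) = 67.4 + j26.5 Ω
Γ_s = (Z_in − Z_s)/(Z_in + Z_s) = (17.4 + j26.5)/(117 + j26.5), |Γ_s| = 0.263
VSWR = (1 + |Γ_s|)/(1 − |Γ_s|)

VSWR ≈ 1.72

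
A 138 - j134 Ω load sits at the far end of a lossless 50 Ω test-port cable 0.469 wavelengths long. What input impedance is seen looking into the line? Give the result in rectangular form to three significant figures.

Z_in ≈ 276 + j14.2 Ω

βl = 2π × 0.469 = 169°
tan(βl) = tan(169°) = -0.197
Z_in = Z_0·(Z_L + jZ_0·tanβl)/(Z_0 + jZ_L·tanβl)
     = 50·(138 − j144)/(23.6 − j27.2)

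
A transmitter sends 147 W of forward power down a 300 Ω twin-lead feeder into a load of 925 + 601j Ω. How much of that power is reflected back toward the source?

P_reflected ≈ 59.4 W

|Γ| = |(625 + j601)/(1225 + j601)| = 0.635
|Γ|² = 0.404
P_refl = |Γ|²·P_inc = 59.4 W, P_del = (1 − |Γ|²)·P_inc = 87.6 W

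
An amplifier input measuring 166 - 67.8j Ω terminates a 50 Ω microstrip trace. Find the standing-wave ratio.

Γ = (Z_L − Z_0)/(Z_L + Z_0) = (116 − j67.8)/(216 − j67.8)
|Γ| = 134/226 = 0.593
VSWR = (1 + |Γ|)/(1 − |Γ|) = 1.59/0.407

VSWR ≈ 3.92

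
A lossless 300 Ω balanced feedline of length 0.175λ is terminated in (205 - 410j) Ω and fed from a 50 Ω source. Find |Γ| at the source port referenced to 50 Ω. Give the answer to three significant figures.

βl = 2π × 0.175 = 63°
tan(βl) = 1.96
Z_in = Z_0·(Z_L + jZ_0·tanβl)/(Z_0 + jZ_L·tanβl) = 64.8 + j25 Ω
Γ_s = (Z_in − Z_s)/(Z_in + Z_s) = (14.8 + j25)/(115 + j25), |Γ_s| = 0.247

|Γ| ≈ 0.247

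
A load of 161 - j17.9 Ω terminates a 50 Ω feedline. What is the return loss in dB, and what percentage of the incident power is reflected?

RL ≈ 5.5 dB; 28.2% of incident power reflected

Γ = (111 − j17.9)/(211 − j17.9), |Γ| = 0.531
RL = −20·log₁₀(0.531) = 5.5 dB
P_refl/P_inc = |Γ|² = 0.282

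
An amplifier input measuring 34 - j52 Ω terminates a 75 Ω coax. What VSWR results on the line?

VSWR ≈ 3.43

Γ = (Z_L − Z_0)/(Z_L + Z_0) = (-41 − j52)/(109 − j52)
|Γ| = 66.2/121 = 0.548
VSWR = (1 + |Γ|)/(1 − |Γ|) = 1.55/0.452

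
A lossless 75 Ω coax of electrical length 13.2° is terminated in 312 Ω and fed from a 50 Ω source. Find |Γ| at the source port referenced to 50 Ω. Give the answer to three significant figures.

tan(βl) = 0.235
Z_in = Z_0·(Z_L + jZ_0·tanβl)/(Z_0 + jZ_L·tanβl) = 169 − j147 Ω
Γ_s = (Z_in − Z_s)/(Z_in + Z_s) = (119 − j147)/(219 − j147), |Γ_s| = 0.717

|Γ| ≈ 0.717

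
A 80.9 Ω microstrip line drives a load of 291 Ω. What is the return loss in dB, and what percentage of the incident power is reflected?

Γ = (291 − 80.9)/(291 + 80.9) = 0.565
RL = −20·log₁₀(0.565) = 4.96 dB
P_refl/P_inc = |Γ|² = 0.319

RL ≈ 4.96 dB; 31.9% of incident power reflected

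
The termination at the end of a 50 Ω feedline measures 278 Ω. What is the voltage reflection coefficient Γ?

Γ = (Z_L − Z_0)/(Z_L + Z_0) = (278 − 50)/(278 + 50) = 228/328

Γ = 0.695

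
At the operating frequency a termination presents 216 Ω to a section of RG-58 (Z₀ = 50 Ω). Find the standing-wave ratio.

VSWR ≈ 4.32

For a purely resistive load, VSWR = R_L/Z_0 or Z_0/R_L (whichever > 1) = 216/50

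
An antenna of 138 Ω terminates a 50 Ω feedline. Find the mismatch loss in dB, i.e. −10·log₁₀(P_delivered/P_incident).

mismatch loss ≈ 1.07 dB

Γ = (138 − 50)/(138 + 50) = 0.468
|Γ|² = 0.219, so P_del/P_inc = 1 − |Γ|² = 0.781
ML = −10·log₁₀(1 − |Γ|²)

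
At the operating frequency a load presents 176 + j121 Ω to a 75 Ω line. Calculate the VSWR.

VSWR ≈ 3.6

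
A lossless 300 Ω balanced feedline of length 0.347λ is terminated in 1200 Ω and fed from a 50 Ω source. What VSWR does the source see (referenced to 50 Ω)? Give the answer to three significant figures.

VSWR ≈ 9.23

βl = 2π × 0.347 = 125°
tan(βl) = -1.43
Z_in = Z_0·(Z_L + jZ_0·tanβl)/(Z_0 + jZ_L·tanβl) = 108 + j191 Ω
Γ_s = (Z_in − Z_s)/(Z_in + Z_s) = (58.3 + j191)/(158 + j191), |Γ_s| = 0.804
VSWR = (1 + |Γ_s|)/(1 − |Γ_s|)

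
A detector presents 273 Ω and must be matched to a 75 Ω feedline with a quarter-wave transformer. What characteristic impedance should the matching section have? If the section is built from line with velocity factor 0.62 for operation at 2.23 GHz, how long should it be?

Z_qwt ≈ 143 Ω; length ≈ 2.09 cm

Z_qwt = √(Z_0·R_L) = √(75 × 273) = √20480
λ = 0.62·c/f = 0.0834 m, so l = λ/4 = 0.0209 m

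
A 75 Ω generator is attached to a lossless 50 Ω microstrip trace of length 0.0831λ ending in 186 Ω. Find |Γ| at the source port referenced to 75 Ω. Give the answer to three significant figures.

|Γ| ≈ 0.534

βl = 2π × 0.0831 = 29.9°
tan(βl) = 0.575
Z_in = Z_0·(Z_L + jZ_0·tanβl)/(Z_0 + jZ_L·tanβl) = 44.4 − j66.2 Ω
Γ_s = (Z_in − Z_s)/(Z_in + Z_s) = (-30.6 − j66.2)/(119 − j66.2), |Γ_s| = 0.534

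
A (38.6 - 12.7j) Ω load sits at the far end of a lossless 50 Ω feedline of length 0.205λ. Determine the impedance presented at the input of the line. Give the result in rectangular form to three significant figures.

Z_in ≈ 46.9 + j18.6 Ω

βl = 2π × 0.205 = 73.8°
tan(βl) = tan(73.8°) = 3.44
Z_in = Z_0·(Z_L + jZ_0·tanβl)/(Z_0 + jZ_L·tanβl)
     = 50·(38.6 + j159)/(93.7 + j133)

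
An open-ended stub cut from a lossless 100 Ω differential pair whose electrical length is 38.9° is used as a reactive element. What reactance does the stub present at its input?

tan(βl) = 0.807
For an open-ended stub, Z_in = −jZ_0·cot(βl) = −jZ_0/tan(βl)

X_in ≈ -124 Ω (capacitive)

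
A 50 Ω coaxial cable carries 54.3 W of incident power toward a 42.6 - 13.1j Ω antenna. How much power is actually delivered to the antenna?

P_delivered ≈ 52.9 W

|Γ| = |(-7.4 − j13.1)/(92.6 − j13.1)| = 0.161
|Γ|² = 0.0259
P_refl = |Γ|²·P_inc = 1.41 W, P_del = (1 − |Γ|²)·P_inc = 52.9 W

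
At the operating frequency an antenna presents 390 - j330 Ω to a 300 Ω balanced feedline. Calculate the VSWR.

Γ = (Z_L − Z_0)/(Z_L + Z_0) = (90 − j330)/(690 − j330)
|Γ| = 342/765 = 0.447
VSWR = (1 + |Γ|)/(1 − |Γ|) = 1.45/0.553

VSWR ≈ 2.62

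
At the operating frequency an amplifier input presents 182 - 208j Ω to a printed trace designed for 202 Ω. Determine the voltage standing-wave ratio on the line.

VSWR ≈ 2.83

Γ = (Z_L − Z_0)/(Z_L + Z_0) = (-20 − j208)/(384 − j208)
|Γ| = 209/437 = 0.478
VSWR = (1 + |Γ|)/(1 − |Γ|) = 1.48/0.522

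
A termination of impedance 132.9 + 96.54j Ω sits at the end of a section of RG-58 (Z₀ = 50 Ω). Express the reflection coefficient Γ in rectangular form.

Γ = (Z_L − Z_0)/(Z_L + Z_0) = (82.9 + j96.54)/(182.9 + j96.54)

Γ ≈ 0.572 + j0.226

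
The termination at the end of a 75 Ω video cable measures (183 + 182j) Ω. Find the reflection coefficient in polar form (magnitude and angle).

Γ ≈ 0.67 ∠ 24.1°

Γ = (Z_L − Z_0)/(Z_L + Z_0) = (108 + j182)/(258 + j182)
|Γ| = 212/316 = 0.67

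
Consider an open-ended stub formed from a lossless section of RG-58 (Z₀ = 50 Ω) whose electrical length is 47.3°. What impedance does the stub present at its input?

Z_in ≈ −j46.1 Ω

tan(βl) = 1.08
For an open-ended stub, Z_in = −jZ_0·cot(βl) = −jZ_0/tan(βl)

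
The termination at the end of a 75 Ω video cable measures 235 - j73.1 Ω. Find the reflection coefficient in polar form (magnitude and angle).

Γ ≈ 0.552 ∠ -11.3°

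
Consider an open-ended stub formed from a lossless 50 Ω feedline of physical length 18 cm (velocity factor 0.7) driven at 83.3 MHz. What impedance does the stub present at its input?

λ = v/f = 0.7·c / 83.3 MHz = 2.52 m
βl = 2π·l/λ = 2π × 0.0714 = 25.7°
tan(βl) = 0.481
For an open-ended stub, Z_in = −jZ_0·cot(βl) = −jZ_0/tan(βl)

Z_in ≈ −j104 Ω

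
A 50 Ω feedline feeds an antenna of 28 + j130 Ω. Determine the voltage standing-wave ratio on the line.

Γ = (Z_L − Z_0)/(Z_L + Z_0) = (-22 + j130)/(78 + j130)
|Γ| = 132/152 = 0.87
VSWR = (1 + |Γ|)/(1 − |Γ|) = 1.87/0.13

VSWR ≈ 14.3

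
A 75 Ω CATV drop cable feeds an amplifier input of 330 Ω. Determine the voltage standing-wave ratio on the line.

Γ = (330 − 75)/(330 + 75) = 0.63
VSWR = (1 + 0.63)/(1 − 0.63)

VSWR ≈ 4.4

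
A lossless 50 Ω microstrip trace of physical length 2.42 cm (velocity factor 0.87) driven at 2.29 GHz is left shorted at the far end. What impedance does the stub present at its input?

Z_in ≈ +j207 Ω

λ = v/f = 0.87·c / 2.29 GHz = 0.114 m
βl = 2π·l/λ = 2π × 0.212 = 76.4°
tan(βl) = 4.15
For a shorted stub, Z_in = jZ_0·tan(βl)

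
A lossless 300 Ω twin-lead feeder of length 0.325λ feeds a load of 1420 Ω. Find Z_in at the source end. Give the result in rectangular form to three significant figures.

Z_in ≈ 78.9 + j144 Ω

βl = 2π × 0.325 = 117°
tan(βl) = tan(117°) = -1.96
Z_in = Z_0·(Z_L + jZ_0·tanβl)/(Z_0 + jZ_L·tanβl)
     = 300·(1420 − j589)/(300 − j2790)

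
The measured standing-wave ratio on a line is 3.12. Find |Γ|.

|Γ| ≈ 0.515

|Γ| = (S − 1)/(S + 1) = (3.12 − 1)/(3.12 + 1) = 2.12/4.12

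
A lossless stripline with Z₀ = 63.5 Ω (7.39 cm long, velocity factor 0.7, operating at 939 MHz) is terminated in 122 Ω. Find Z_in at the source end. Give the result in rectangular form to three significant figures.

Z_in ≈ 39.9 + j23.7 Ω

λ = v/f = 0.7·c / 939 MHz = 0.224 m
βl = 2π·l/λ = 2π × 0.33 = 119°
tan(βl) = tan(119°) = -1.81
Z_in = Z_0·(Z_L + jZ_0·tanβl)/(Z_0 + jZ_L·tanβl)
     = 63.5·(122 − j115)/(63.5 − j220)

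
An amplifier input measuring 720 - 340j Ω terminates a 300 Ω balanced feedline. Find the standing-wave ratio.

VSWR ≈ 3.02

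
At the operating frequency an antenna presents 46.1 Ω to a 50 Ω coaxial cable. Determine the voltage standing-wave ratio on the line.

VSWR ≈ 1.08

For a purely resistive load, VSWR = R_L/Z_0 or Z_0/R_L (whichever > 1) = 50/46.1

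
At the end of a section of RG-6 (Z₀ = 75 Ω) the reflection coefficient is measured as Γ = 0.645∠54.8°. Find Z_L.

Z_L = Z_0·(1 + Γ)/(1 − Γ) = 75·(1.37 + j0.527)/(0.628 − j0.527)

Z_L ≈ 65.1 + j118 Ω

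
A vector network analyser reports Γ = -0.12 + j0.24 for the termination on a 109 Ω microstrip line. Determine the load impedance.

Z_L ≈ 77.1 + j39.9 Ω

Z_L = Z_0·(1 + Γ)/(1 − Γ) = 109·(0.88 + j0.24)/(1.12 − j0.24)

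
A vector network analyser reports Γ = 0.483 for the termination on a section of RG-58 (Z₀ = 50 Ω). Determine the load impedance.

Z_L ≈ 143 Ω

Z_L = Z_0·(1 + Γ)/(1 − Γ) = 50·(1.48)/(0.517)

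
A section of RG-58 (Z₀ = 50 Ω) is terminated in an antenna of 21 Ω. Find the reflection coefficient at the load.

Γ = (Z_L − Z_0)/(Z_L + Z_0) = (21 − 50)/(21 + 50) = -29/71

Γ = -0.408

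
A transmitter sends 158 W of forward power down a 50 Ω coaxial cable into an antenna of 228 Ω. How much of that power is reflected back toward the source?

Γ = (228 − 50)/(228 + 50) = 0.64
|Γ|² = 0.41
P_refl = |Γ|²·P_inc = 64.8 W, P_del = (1 − |Γ|²)·P_inc = 93.2 W

P_reflected ≈ 64.8 W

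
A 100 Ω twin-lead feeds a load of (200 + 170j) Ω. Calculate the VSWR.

VSWR ≈ 3.67

Γ = (Z_L − Z_0)/(Z_L + Z_0) = (100 + j170)/(300 + j170)
|Γ| = 197/345 = 0.572
VSWR = (1 + |Γ|)/(1 − |Γ|) = 1.57/0.428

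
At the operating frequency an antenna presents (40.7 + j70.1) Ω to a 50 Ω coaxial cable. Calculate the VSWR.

VSWR ≈ 4.22

Γ = (Z_L − Z_0)/(Z_L + Z_0) = (-9.3 + j70.1)/(90.7 + j70.1)
|Γ| = 70.7/115 = 0.617
VSWR = (1 + |Γ|)/(1 − |Γ|) = 1.62/0.383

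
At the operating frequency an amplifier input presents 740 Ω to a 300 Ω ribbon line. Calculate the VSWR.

VSWR ≈ 2.47

Γ = (740 − 300)/(740 + 300) = 0.423
VSWR = (1 + 0.423)/(1 − 0.423)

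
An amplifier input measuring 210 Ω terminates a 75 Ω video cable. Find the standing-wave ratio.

VSWR ≈ 2.8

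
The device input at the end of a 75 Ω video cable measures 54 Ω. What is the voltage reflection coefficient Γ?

Γ = -0.163

Γ = (Z_L − Z_0)/(Z_L + Z_0) = (54 − 75)/(54 + 75) = -21/129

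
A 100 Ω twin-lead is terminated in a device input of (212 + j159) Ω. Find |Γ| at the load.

|Γ| ≈ 0.555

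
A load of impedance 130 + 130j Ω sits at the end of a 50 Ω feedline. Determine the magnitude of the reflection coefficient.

|Γ| ≈ 0.687

Γ = (Z_L − Z_0)/(Z_L + Z_0) = (80 + j130)/(180 + j130)
|Γ| = 153/222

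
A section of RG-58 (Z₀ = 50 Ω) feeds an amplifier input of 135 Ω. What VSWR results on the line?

VSWR ≈ 2.7

Γ = (135 − 50)/(135 + 50) = 0.459
VSWR = (1 + 0.459)/(1 − 0.459)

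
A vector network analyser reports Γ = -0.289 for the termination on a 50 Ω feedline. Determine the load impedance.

Z_L = Z_0·(1 + Γ)/(1 − Γ) = 50·(0.711)/(1.29)

Z_L ≈ 27.6 Ω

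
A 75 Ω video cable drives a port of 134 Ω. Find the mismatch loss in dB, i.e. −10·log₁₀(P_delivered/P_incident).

mismatch loss ≈ 0.361 dB

Γ = (134 − 75)/(134 + 75) = 0.282
|Γ|² = 0.0797, so P_del/P_inc = 1 − |Γ|² = 0.92
ML = −10·log₁₀(1 − |Γ|²)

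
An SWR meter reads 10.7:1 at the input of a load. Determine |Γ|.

|Γ| = (S − 1)/(S + 1) = (10.7 − 1)/(10.7 + 1) = 9.7/11.7

|Γ| ≈ 0.829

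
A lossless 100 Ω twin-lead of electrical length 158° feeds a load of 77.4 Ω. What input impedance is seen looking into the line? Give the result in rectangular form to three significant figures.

Z_in ≈ 82 − j14.8 Ω

tan(βl) = tan(158°) = -0.404
Z_in = Z_0·(Z_L + jZ_0·tanβl)/(Z_0 + jZ_L·tanβl)
     = 100·(77.4 − j40.4)/(100 − j31.3)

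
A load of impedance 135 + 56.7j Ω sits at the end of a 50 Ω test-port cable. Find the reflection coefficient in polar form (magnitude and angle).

Γ = (Z_L − Z_0)/(Z_L + Z_0) = (85 + j56.7)/(185 + j56.7)
|Γ| = 102/193 = 0.528

Γ ≈ 0.528 ∠ 16.7°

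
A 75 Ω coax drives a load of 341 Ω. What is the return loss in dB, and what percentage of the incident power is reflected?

RL ≈ 3.88 dB; 40.9% of incident power reflected

Γ = (341 − 75)/(341 + 75) = 0.639
RL = −20·log₁₀(0.639) = 3.88 dB
P_refl/P_inc = |Γ|² = 0.409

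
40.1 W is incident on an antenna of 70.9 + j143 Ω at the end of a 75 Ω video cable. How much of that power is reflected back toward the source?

P_reflected ≈ 19.7 W

|Γ| = |(-4.1 + j143)/(145.9 + j143)| = 0.7
|Γ|² = 0.49
P_refl = |Γ|²·P_inc = 19.7 W, P_del = (1 − |Γ|²)·P_inc = 20.4 W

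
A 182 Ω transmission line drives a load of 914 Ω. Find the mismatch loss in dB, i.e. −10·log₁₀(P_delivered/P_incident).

Γ = (914 − 182)/(914 + 182) = 0.668
|Γ|² = 0.446, so P_del/P_inc = 1 − |Γ|² = 0.554
ML = −10·log₁₀(1 − |Γ|²)

mismatch loss ≈ 2.57 dB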